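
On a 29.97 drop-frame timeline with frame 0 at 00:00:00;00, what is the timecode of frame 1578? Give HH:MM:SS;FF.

Ten DF minutes hold 17982 frames, so frame 1578 lies in block 0 (frames 0–17981) with 1578 frames into that block.
The block's first minute is 1800 frames and the rest 1798 each; 1578 frames reaches minute 0, so 0 × 18 + 0 × 2 = 0 labels have been skipped so far.
Adding those back, label number 1578 + 0 = 1578 at 30 labels/s is 52 s + 18 f = 0 h 0 min 52 s frame 18, i.e. 00:00:52;18.

00:00:52;18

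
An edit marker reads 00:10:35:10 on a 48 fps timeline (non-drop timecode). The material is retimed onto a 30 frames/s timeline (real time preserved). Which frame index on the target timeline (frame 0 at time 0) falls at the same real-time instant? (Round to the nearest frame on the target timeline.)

frame 19056

Source frame index: (0×3600 + 10×60 + 35) × 48 + 10 = 30490.
Real time: 30490 / (48) = 15245/24 s.
Target frame: (15245/24) × (30) = 76225/4 ≈ 19056.250 → 19056.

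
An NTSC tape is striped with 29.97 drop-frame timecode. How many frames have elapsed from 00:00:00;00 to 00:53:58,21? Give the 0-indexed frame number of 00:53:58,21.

97065

As if non-drop at 30 labels/s: (0 × 3600 + 53 × 60 + 58) × 30 + 21 = 97161.
Minute boundaries passed: 53; those not divisible by 10: 53 − 5 = 48; dropped labels = 2 × 48 = 96.
Actual frame index = 97161 − 96 = 97065.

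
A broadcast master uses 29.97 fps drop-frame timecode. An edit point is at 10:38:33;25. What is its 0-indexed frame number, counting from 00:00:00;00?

Complete 10-minute blocks: 63, each 17982 frames → 1132866.
Remaining 8 whole minutes in the current block: 1800 + 7 × 1798 = 14386 frames.
Within the current minute: 33 × 30 + 25 − 2 = 1013 (labels ;00/;01 skipped at this minute). Total = 1132866 + 14386 + 1013 = 1148265.

1148265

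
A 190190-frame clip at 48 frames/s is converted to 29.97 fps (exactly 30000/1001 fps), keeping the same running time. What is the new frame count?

Target frames = source frames × (target rate / source rate) = 190190 × (30000/1001)/(48) = 190190 × 625/1001 = 118750.

118750 frames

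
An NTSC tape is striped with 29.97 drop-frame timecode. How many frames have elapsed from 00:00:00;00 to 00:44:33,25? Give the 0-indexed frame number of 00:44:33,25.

As if non-drop at 30 labels/s: (0 × 3600 + 44 × 60 + 33) × 30 + 25 = 80215.
Minute boundaries passed: 44; those not divisible by 10: 44 − 4 = 40; dropped labels = 2 × 40 = 80.
Actual frame index = 80215 − 80 = 80135.

80135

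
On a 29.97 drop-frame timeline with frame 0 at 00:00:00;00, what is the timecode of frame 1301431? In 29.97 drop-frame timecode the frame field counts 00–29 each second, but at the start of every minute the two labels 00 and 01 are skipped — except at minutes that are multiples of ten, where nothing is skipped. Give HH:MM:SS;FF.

Ten DF minutes hold 17982 frames, so frame 1301431 lies in block 72 (frames 1294704–1312685) with 6727 frames into that block.
The block's first minute is 1800 frames and the rest 1798 each; 6727 frames reaches minute 3, so 72 × 18 + 3 × 2 = 1302 labels have been skipped so far.
Adding those back, label number 1301431 + 1302 = 1302733 at 30 labels/s is 43424 s + 13 f = 12 h 3 min 44 s frame 13, i.e. 12:03:44;13.

12:03:44;13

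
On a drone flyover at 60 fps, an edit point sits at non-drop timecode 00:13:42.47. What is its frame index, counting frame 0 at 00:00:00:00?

Total seconds to the label: (0 × 3600 + 13 × 60 + 42) = 822.
Frame index = 822 × 60 + 47 = 49367.

frame 49367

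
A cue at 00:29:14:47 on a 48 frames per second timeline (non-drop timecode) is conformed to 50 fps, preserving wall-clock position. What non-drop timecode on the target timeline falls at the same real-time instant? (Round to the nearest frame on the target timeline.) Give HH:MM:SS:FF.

Source frame index: (0×3600 + 29×60 + 14) × 48 + 47 = 84239.
Real time: 84239 / (48) = 84239/48 s.
Target frame: (84239/48) × (50) = 2105975/24 ≈ 87748.958 → 87749.
At 50 labels/s: frame 87749 → 00:29:14:49.

00:29:14:49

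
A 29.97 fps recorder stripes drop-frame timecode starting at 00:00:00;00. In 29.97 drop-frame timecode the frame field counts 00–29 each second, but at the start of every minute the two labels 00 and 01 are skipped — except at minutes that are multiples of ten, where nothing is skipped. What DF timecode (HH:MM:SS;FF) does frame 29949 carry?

Ten DF minutes hold 17982 frames, so frame 29949 lies in block 1 (frames 17982–35963) with 11967 frames into that block.
The block's first minute is 1800 frames and the rest 1798 each; 11967 frames reaches minute 6, so 1 × 18 + 6 × 2 = 30 labels have been skipped so far.
Adding those back, label number 29949 + 30 = 29979 at 30 labels/s is 999 s + 9 f = 0 h 16 min 39 s frame 9, i.e. 00:16:39;09.

00:16:39;09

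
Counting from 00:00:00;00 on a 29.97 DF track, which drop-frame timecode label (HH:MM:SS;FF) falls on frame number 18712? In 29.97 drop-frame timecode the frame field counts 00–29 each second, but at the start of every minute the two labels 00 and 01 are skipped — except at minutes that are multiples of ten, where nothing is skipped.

Ten DF minutes hold 17982 frames, so frame 18712 lies in block 1 (frames 17982–35963) with 730 frames into that block.
The block's first minute is 1800 frames and the rest 1798 each; 730 frames reaches minute 0, so 1 × 18 + 0 × 2 = 18 labels have been skipped so far.
Adding those back, label number 18712 + 18 = 18730 at 30 labels/s is 624 s + 10 f = 0 h 10 min 24 s frame 10, i.e. 00:10:24;10.

00:10:24;10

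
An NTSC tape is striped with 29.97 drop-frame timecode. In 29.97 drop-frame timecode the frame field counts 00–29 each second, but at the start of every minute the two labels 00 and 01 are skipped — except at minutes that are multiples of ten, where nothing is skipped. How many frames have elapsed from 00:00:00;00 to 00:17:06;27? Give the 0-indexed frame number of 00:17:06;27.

As if non-drop at 30 labels/s: (0 × 3600 + 17 × 60 + 6) × 30 + 27 = 30807.
Minute boundaries passed: 17; those not divisible by 10: 17 − 1 = 16; dropped labels = 2 × 16 = 32.
Actual frame index = 30807 − 32 = 30775.

30775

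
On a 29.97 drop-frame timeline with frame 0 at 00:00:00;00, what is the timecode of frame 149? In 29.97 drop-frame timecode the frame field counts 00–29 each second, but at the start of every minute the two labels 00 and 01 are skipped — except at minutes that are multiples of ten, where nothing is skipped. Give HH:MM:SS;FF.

00:00:04;29

Each 10-minute DF block holds 10 × 60 × 30 − 9 × 2 = 17982 frames. 149 ÷ 17982 → 0 full blocks, remainder 149.
Within the partial block the first minute is 1800 frames and each further minute 1798, so 0 further minute boundaries passed. Total skipped labels = 18 × 0 + 2 × 0 = 0.
Non-drop label index = 149 + 0 = 149; at 30 labels/s that is 00:00:04:29, i.e. DF 00:00:04;29.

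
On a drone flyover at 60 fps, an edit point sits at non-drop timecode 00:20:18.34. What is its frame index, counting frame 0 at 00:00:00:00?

Total seconds to the label: (0 × 3600 + 20 × 60 + 18) = 1218.
Frame index = 1218 × 60 + 34 = 73114.

frame 73114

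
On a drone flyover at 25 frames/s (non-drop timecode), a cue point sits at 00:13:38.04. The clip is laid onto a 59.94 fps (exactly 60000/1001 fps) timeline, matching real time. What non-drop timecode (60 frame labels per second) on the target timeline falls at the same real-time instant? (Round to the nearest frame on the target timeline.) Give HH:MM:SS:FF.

Source frame index: (0×3600 + 13×60 + 38) × 25 + 4 = 20454.
Real time: 20454 / (25) = 20454/25 s.
Target frame: (20454/25) × (60000/1001) = 7012800/143 ≈ 49040.559 → 49041.
At 60 labels/s: frame 49041 → 00:13:37:21.

00:13:37:21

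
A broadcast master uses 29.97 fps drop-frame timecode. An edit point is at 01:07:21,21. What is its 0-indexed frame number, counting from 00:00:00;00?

As if non-drop at 30 labels/s: (1 × 3600 + 7 × 60 + 21) × 30 + 21 = 121251.
Minute boundaries passed: 67; those not divisible by 10: 67 − 6 = 61; dropped labels = 2 × 61 = 122.
Actual frame index = 121251 − 122 = 121129.

121129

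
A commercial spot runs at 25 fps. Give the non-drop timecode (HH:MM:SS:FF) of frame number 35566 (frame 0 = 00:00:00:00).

00:23:42:16

35566 ÷ 25 = 1422 full seconds, remainder 16 frames.
1422 s = 0 h 23 min 42 s.
Timecode: 00:23:42:16.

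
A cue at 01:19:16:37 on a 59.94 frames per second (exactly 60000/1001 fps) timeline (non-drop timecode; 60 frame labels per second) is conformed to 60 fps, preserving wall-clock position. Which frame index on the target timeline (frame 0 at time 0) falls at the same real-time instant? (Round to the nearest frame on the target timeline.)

Source frame index: (1×3600 + 19×60 + 16) × 60 + 37 = 285397.
Real time: 285397 / (60000/1001) = 285682397/60000 s.
Target frame: (285682397/60000) × (60) = 285682397/1000 ≈ 285682.397 → 285682.

frame 285682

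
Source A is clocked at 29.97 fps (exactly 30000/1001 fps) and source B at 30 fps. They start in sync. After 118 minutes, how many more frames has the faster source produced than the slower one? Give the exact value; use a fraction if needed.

212400/1001 frames

118 min = 7080 s.
A emits 30000/1001 × 7080 = 212400000/1001 frames; B emits 30 × 7080 = 212400.
Difference = 212400/1001 frames (≈ 212.1878); B is ahead of A.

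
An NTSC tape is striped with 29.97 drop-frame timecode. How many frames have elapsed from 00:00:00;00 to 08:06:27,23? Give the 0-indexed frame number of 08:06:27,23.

874757

Complete 10-minute blocks: 48, each 17982 frames → 863136.
Remaining 6 whole minutes in the current block: 1800 + 5 × 1798 = 10790 frames.
Within the current minute: 27 × 30 + 23 − 2 = 831 (labels ;00/;01 skipped at this minute). Total = 863136 + 10790 + 831 = 874757.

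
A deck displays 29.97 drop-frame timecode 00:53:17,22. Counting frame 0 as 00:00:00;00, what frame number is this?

95836

Complete 10-minute blocks: 5, each 17982 frames → 89910.
Remaining 3 whole minutes in the current block: 1800 + 2 × 1798 = 5396 frames.
Within the current minute: 17 × 30 + 22 − 2 = 530 (labels ;00/;01 skipped at this minute). Total = 89910 + 5396 + 530 = 95836.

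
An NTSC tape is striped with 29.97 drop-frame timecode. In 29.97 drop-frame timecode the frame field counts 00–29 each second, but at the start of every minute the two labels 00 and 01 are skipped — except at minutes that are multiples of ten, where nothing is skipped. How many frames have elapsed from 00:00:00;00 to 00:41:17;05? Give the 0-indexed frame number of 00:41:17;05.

Complete 10-minute blocks: 4, each 17982 frames → 71928.
Remaining 1 whole minute in the current block: 1800 + 0 × 1798 = 1800 frames.
Within the current minute: 17 × 30 + 5 − 2 = 513 (labels ;00/;01 skipped at this minute). Total = 71928 + 1800 + 513 = 74241.

74241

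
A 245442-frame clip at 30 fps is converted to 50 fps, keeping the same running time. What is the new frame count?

409070 frames

Target frames = source frames × (target rate / source rate) = 245442 × (50)/(30) = 245442 × 5/3 = 409070.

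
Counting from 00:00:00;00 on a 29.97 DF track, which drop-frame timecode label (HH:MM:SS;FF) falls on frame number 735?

Ten DF minutes hold 17982 frames, so frame 735 lies in block 0 (frames 0–17981) with 735 frames into that block.
The block's first minute is 1800 frames and the rest 1798 each; 735 frames reaches minute 0, so 0 × 18 + 0 × 2 = 0 labels have been skipped so far.
Adding those back, label number 735 + 0 = 735 at 30 labels/s is 24 s + 15 f = 0 h 0 min 24 s frame 15, i.e. 00:00:24;15.

00:00:24;15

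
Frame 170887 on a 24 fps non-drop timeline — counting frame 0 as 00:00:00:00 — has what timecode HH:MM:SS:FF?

01:58:40:07

170887 ÷ 24 = 7120 full seconds, remainder 7 frames.
7120 s = 1 h 58 min 40 s.
Timecode: 01:58:40:07.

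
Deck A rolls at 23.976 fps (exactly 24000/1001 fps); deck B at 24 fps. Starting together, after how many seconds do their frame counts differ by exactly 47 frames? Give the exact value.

47047/24 seconds

The gap grows by |24 − 24000/1001| = 24/1001 frames per second.
Time for a 47-frame gap: 47 ÷ (24/1001) = 47047/24 s.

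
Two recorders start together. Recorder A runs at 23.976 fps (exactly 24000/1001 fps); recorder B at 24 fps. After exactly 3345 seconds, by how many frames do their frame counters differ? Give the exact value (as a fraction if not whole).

A emits 24000/1001 × 3345 = 80280000/1001 frames; B emits 24 × 3345 = 80280.
Difference = 80280/1001 frames (≈ 80.1998); B is ahead of A.

80280/1001 frames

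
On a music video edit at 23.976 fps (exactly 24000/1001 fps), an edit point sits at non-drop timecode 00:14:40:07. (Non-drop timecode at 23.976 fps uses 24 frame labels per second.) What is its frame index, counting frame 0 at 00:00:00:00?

Total seconds to the label: (0 × 3600 + 14 × 60 + 40) = 880.
Frame index = 880 × 24 + 7 = 21127.

21127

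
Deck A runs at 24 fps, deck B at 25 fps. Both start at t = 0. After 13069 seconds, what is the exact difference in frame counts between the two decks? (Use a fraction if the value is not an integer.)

13069 frames

A emits 24 × 13069 = 313656 frames; B emits 25 × 13069 = 326725.
Difference = 13069 frames; B is ahead of A.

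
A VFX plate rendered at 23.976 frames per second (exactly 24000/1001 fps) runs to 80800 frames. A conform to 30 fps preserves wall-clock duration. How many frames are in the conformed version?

101101 frames

Target frames = source frames × (target rate / source rate) = 80800 × (30)/(24000/1001) = 80800 × 1001/800 = 101101.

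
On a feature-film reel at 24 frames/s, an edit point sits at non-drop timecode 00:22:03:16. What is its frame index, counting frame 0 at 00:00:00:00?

Total seconds to the label: (0 × 3600 + 22 × 60 + 3) = 1323.
Frame index = 1323 × 24 + 16 = 31768.

31768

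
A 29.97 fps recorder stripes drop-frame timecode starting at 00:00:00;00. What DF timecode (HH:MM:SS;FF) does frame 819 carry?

00:00:27;09

Each 10-minute DF block holds 10 × 60 × 30 − 9 × 2 = 17982 frames. 819 ÷ 17982 → 0 full blocks, remainder 819.
Within the partial block the first minute is 1800 frames and each further minute 1798, so 0 further minute boundaries passed. Total skipped labels = 18 × 0 + 2 × 0 = 0.
Non-drop label index = 819 + 0 = 819; at 30 labels/s that is 00:00:27:09, i.e. DF 00:00:27;09.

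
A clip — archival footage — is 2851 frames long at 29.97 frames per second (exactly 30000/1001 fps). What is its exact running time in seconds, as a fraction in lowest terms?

2853851/30000 seconds

Running time = 2851 ÷ (30000/1001) = 2851 × 1001/30000 = 2853851/30000 s.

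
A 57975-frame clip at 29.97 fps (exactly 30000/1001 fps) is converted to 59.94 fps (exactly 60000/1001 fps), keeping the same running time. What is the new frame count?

115950 frames

Target frames = source frames × (target rate / source rate) = 57975 × (60000/1001)/(30000/1001) = 57975 × 2 = 115950.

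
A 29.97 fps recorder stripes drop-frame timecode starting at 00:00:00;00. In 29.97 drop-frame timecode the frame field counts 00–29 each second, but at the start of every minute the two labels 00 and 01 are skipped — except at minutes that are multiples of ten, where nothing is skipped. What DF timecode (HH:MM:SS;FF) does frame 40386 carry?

Ten DF minutes hold 17982 frames, so frame 40386 lies in block 2 (frames 35964–53945) with 4422 frames into that block.
The block's first minute is 1800 frames and the rest 1798 each; 4422 frames reaches minute 2, so 2 × 18 + 2 × 2 = 40 labels have been skipped so far.
Adding those back, label number 40386 + 40 = 40426 at 30 labels/s is 1347 s + 16 f = 0 h 22 min 27 s frame 16, i.e. 00:22:27;16.

00:22:27;16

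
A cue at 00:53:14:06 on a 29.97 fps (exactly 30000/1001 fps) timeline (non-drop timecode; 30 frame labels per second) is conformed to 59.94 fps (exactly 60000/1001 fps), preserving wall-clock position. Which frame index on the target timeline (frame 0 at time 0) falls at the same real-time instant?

frame 191652

Source frame index: (0×3600 + 53×60 + 14) × 30 + 6 = 95826.
Real time: 95826 / (30000/1001) = 15986971/5000 s.
Target frame: (15986971/5000) × (60000/1001) = 191652.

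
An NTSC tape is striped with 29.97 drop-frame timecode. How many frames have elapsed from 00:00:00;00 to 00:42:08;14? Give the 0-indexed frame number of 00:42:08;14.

As if non-drop at 30 labels/s: (0 × 3600 + 42 × 60 + 8) × 30 + 14 = 75854.
Minute boundaries passed: 42; those not divisible by 10: 42 − 4 = 38; dropped labels = 2 × 38 = 76.
Actual frame index = 75854 − 76 = 75778.

75778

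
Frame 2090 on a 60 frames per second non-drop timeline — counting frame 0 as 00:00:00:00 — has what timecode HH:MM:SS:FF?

2090 ÷ 60 = 34 full seconds, remainder 50 frames.
34 s = 0 h 0 min 34 s.
Timecode: 00:00:34:50.

00:00:34:50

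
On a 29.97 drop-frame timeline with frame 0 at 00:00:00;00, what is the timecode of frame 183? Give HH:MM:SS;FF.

Ten DF minutes hold 17982 frames, so frame 183 lies in block 0 (frames 0–17981) with 183 frames into that block.
The block's first minute is 1800 frames and the rest 1798 each; 183 frames reaches minute 0, so 0 × 18 + 0 × 2 = 0 labels have been skipped so far.
Adding those back, label number 183 + 0 = 183 at 30 labels/s is 6 s + 3 f = 0 h 0 min 6 s frame 3, i.e. 00:00:06;03.

00:00:06;03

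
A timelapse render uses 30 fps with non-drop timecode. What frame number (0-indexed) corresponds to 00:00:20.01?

frame 601

Total seconds to the label: (0 × 3600 + 0 × 60 + 20) = 20.
Frame index = 20 × 30 + 1 = 601.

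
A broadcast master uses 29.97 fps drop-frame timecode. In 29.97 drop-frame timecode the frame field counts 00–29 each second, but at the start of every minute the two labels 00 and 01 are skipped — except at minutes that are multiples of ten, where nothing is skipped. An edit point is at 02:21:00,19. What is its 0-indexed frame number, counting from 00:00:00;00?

253565

Complete 10-minute blocks: 14, each 17982 frames → 251748.
Remaining 1 whole minute in the current block: 1800 + 0 × 1798 = 1800 frames.
Within the current minute: 0 × 30 + 19 − 2 = 17 (labels ;00/;01 skipped at this minute). Total = 251748 + 1800 + 17 = 253565.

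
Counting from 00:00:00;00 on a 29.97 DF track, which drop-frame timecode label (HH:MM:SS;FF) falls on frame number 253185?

02:20:47;27

Ten DF minutes hold 17982 frames, so frame 253185 lies in block 14 (frames 251748–269729) with 1437 frames into that block.
The block's first minute is 1800 frames and the rest 1798 each; 1437 frames reaches minute 0, so 14 × 18 + 0 × 2 = 252 labels have been skipped so far.
Adding those back, label number 253185 + 252 = 253437 at 30 labels/s is 8447 s + 27 f = 2 h 20 min 47 s frame 27, i.e. 02:20:47;27.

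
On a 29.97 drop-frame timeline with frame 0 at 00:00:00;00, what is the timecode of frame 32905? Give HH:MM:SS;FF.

00:18:17;29

Ten DF minutes hold 17982 frames, so frame 32905 lies in block 1 (frames 17982–35963) with 14923 frames into that block.
The block's first minute is 1800 frames and the rest 1798 each; 14923 frames reaches minute 8, so 1 × 18 + 8 × 2 = 34 labels have been skipped so far.
Adding those back, label number 32905 + 34 = 32939 at 30 labels/s is 1097 s + 29 f = 0 h 18 min 17 s frame 29, i.e. 00:18:17;29.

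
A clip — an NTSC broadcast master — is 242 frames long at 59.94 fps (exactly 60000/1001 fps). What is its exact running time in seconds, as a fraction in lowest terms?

121121/30000 seconds

Running time = 242 ÷ (60000/1001) = 242 × 1001/60000 = 121121/30000 s.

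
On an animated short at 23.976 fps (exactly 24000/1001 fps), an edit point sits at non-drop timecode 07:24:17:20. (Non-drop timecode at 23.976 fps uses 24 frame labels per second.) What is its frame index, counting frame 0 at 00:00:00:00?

Total seconds to the label: (7 × 3600 + 24 × 60 + 17) = 26657.
Frame index = 26657 × 24 + 20 = 639788.

639788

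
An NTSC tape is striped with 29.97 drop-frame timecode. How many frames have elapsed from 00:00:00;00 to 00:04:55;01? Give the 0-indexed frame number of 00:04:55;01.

As if non-drop at 30 labels/s: (0 × 3600 + 4 × 60 + 55) × 30 + 1 = 8851.
Minute boundaries passed: 4; those not divisible by 10: 4 − 0 = 4; dropped labels = 2 × 4 = 8.
Actual frame index = 8851 − 8 = 8843.

8843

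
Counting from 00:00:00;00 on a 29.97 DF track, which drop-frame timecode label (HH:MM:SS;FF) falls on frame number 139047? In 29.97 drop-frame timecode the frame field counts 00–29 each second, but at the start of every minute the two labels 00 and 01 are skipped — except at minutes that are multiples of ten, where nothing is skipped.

Ten DF minutes hold 17982 frames, so frame 139047 lies in block 7 (frames 125874–143855) with 13173 frames into that block.
The block's first minute is 1800 frames and the rest 1798 each; 13173 frames reaches minute 7, so 7 × 18 + 7 × 2 = 140 labels have been skipped so far.
Adding those back, label number 139047 + 140 = 139187 at 30 labels/s is 4639 s + 17 f = 1 h 17 min 19 s frame 17, i.e. 01:17:19;17.

01:17:19;17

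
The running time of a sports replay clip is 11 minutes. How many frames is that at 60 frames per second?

11 min = 660 s.
Frames = 660 × 60 = 39600.

39600 frames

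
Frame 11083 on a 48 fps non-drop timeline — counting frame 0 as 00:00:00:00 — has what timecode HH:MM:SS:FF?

00:03:50:43

11083 ÷ 48 = 230 full seconds, remainder 43 frames.
230 s = 0 h 3 min 50 s.
Timecode: 00:03:50:43.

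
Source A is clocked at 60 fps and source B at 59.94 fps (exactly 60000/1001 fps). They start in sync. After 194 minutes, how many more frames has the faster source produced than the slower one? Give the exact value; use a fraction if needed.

698400/1001 frames

194 min = 11640 s.
A emits 60 × 11640 = 698400 frames; B emits 60000/1001 × 11640 = 698400000/1001.
Difference = 698400/1001 frames (≈ 697.7023); B is behind A.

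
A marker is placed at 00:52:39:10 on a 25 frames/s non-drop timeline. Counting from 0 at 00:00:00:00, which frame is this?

Total seconds to the label: (0 × 3600 + 52 × 60 + 39) = 3159.
Frame index = 3159 × 25 + 10 = 78985.

78985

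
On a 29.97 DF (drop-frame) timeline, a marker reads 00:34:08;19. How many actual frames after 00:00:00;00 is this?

Complete 10-minute blocks: 3, each 17982 frames → 53946.
Remaining 4 whole minutes in the current block: 1800 + 3 × 1798 = 7194 frames.
Within the current minute: 8 × 30 + 19 − 2 = 257 (labels ;00/;01 skipped at this minute). Total = 53946 + 7194 + 257 = 61397.

61397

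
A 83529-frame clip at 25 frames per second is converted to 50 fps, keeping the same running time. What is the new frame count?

167058 frames

Target frames = source frames × (target rate / source rate) = 83529 × (50)/(25) = 83529 × 2 = 167058.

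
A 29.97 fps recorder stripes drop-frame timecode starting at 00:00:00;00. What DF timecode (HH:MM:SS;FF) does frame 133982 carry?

Ten DF minutes hold 17982 frames, so frame 133982 lies in block 7 (frames 125874–143855) with 8108 frames into that block.
The block's first minute is 1800 frames and the rest 1798 each; 8108 frames reaches minute 4, so 7 × 18 + 4 × 2 = 134 labels have been skipped so far.
Adding those back, label number 133982 + 134 = 134116 at 30 labels/s is 4470 s + 16 f = 1 h 14 min 30 s frame 16, i.e. 01:14:30;16.

01:14:30;16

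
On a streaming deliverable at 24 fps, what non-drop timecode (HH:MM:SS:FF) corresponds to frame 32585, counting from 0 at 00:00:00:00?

00:22:37:17

32585 ÷ 24 = 1357 full seconds, remainder 17 frames.
1357 s = 0 h 22 min 37 s.
Timecode: 00:22:37:17.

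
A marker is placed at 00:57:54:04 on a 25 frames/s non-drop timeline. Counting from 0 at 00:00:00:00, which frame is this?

Total seconds to the label: (0 × 3600 + 57 × 60 + 54) = 3474.
Frame index = 3474 × 25 + 4 = 86854.

86854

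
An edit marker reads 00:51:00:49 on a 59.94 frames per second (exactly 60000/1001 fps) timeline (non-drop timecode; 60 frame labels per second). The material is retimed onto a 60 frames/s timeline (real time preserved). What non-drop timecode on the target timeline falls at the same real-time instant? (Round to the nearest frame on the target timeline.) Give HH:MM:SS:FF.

Source frame index: (0×3600 + 51×60 + 0) × 60 + 49 = 183649.
Real time: 183649 / (60000/1001) = 183832649/60000 s.
Target frame: (183832649/60000) × (60) = 183832649/1000 ≈ 183832.649 → 183833.
At 60 labels/s: frame 183833 → 00:51:03:53.

00:51:03:53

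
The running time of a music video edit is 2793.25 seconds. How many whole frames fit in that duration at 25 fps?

69831 frames

Frames = 2793.25 × 25 = 279325/4 ≈ 69831.2500.
Complete frames: 69831.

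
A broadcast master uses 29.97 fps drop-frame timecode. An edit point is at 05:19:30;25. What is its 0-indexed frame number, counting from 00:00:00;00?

574549

As if non-drop at 30 labels/s: (5 × 3600 + 19 × 60 + 30) × 30 + 25 = 575125.
Minute boundaries passed: 319; those not divisible by 10: 319 − 31 = 288; dropped labels = 2 × 288 = 576.
Actual frame index = 575125 − 576 = 574549.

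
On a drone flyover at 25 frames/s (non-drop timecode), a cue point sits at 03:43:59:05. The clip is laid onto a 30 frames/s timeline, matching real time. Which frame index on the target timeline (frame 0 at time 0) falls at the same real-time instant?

Source frame index: (3×3600 + 43×60 + 59) × 25 + 5 = 335980.
Real time: 335980 / (25) = 67196/5 s.
Target frame: (67196/5) × (30) = 403176.

frame 403176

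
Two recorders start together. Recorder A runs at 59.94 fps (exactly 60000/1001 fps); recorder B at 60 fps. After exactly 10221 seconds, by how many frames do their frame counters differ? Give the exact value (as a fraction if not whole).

A emits 60000/1001 × 10221 = 613260000/1001 frames; B emits 60 × 10221 = 613260.
Difference = 613260/1001 frames (≈ 612.6474); B is ahead of A.

613260/1001 frames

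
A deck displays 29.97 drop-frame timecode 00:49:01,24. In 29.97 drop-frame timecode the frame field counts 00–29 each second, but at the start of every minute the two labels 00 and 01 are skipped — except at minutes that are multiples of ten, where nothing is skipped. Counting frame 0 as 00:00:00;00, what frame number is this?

88164

As if non-drop at 30 labels/s: (0 × 3600 + 49 × 60 + 1) × 30 + 24 = 88254.
Minute boundaries passed: 49; those not divisible by 10: 49 − 4 = 45; dropped labels = 2 × 45 = 90.
Actual frame index = 88254 − 90 = 88164.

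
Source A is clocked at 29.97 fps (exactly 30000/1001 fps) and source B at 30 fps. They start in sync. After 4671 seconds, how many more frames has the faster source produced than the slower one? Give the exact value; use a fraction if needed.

A emits 30000/1001 × 4671 = 140130000/1001 frames; B emits 30 × 4671 = 140130.
Difference = 140130/1001 frames (≈ 139.9900); B is ahead of A.

140130/1001 frames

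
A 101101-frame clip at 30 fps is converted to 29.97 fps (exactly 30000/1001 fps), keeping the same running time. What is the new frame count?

101000 frames

Target frames = source frames × (target rate / source rate) = 101101 × (30000/1001)/(30) = 101101 × 1000/1001 = 101000.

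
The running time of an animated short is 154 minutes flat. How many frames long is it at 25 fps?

154 min = 9240 s.
Frames = 9240 × 25 = 231000.

231000 frames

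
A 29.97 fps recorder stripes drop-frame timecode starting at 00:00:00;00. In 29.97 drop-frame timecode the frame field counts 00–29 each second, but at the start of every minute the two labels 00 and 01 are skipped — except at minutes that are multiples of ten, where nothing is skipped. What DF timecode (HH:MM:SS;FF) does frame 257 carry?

Each 10-minute DF block holds 10 × 60 × 30 − 9 × 2 = 17982 frames. 257 ÷ 17982 → 0 full blocks, remainder 257.
Within the partial block the first minute is 1800 frames and each further minute 1798, so 0 further minute boundaries passed. Total skipped labels = 18 × 0 + 2 × 0 = 0.
Non-drop label index = 257 + 0 = 257; at 30 labels/s that is 00:00:08:17, i.e. DF 00:00:08;17.

00:00:08;17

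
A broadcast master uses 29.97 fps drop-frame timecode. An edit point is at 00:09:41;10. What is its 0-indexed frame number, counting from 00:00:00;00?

Complete 10-minute blocks: 0, each 17982 frames → 0.
Remaining 9 whole minutes in the current block: 1800 + 8 × 1798 = 16184 frames.
Within the current minute: 41 × 30 + 10 − 2 = 1238 (labels ;00/;01 skipped at this minute). Total = 0 + 16184 + 1238 = 17422.

17422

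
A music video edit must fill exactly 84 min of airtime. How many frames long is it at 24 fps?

84 min = 5040 s.
Frames = 5040 × 24 = 120960.

120960 frames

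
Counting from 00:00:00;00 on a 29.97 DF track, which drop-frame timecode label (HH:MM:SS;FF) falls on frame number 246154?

Ten DF minutes hold 17982 frames, so frame 246154 lies in block 13 (frames 233766–251747) with 12388 frames into that block.
The block's first minute is 1800 frames and the rest 1798 each; 12388 frames reaches minute 6, so 13 × 18 + 6 × 2 = 246 labels have been skipped so far.
Adding those back, label number 246154 + 246 = 246400 at 30 labels/s is 8213 s + 10 f = 2 h 16 min 53 s frame 10, i.e. 02:16:53;10.

02:16:53;10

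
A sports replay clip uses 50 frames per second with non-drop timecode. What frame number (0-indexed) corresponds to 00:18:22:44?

Total seconds to the label: (0 × 3600 + 18 × 60 + 22) = 1102.
Frame index = 1102 × 50 + 44 = 55144.

frame 55144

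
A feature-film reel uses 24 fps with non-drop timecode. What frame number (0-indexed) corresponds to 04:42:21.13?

406597

Total seconds to the label: (4 × 3600 + 42 × 60 + 21) = 16941.
Frame index = 16941 × 24 + 13 = 406597.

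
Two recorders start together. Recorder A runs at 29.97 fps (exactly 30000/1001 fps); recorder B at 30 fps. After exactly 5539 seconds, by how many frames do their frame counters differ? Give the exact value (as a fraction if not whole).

166170/1001 frames

A emits 30000/1001 × 5539 = 166170000/1001 frames; B emits 30 × 5539 = 166170.
Difference = 166170/1001 frames (≈ 166.0040); B is ahead of A.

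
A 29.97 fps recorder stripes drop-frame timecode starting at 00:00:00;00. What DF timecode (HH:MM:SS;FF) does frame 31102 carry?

00:17:17;24

Ten DF minutes hold 17982 frames, so frame 31102 lies in block 1 (frames 17982–35963) with 13120 frames into that block.
The block's first minute is 1800 frames and the rest 1798 each; 13120 frames reaches minute 7, so 1 × 18 + 7 × 2 = 32 labels have been skipped so far.
Adding those back, label number 31102 + 32 = 31134 at 30 labels/s is 1037 s + 24 f = 0 h 17 min 17 s frame 24, i.e. 00:17:17;24.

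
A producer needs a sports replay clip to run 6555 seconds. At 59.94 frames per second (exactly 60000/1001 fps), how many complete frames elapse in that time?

392907 frames

Frames = 6555 × 60000/1001 = 393300000/1001 ≈ 392907.0929.
Complete frames: 392907.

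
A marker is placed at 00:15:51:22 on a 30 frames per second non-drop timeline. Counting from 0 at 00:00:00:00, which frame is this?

28552

Total seconds to the label: (0 × 3600 + 15 × 60 + 51) = 951.
Frame index = 951 × 30 + 22 = 28552.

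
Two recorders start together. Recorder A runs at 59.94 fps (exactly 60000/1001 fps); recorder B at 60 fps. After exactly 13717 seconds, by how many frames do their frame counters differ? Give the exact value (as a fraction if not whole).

74820/91 frames

A emits 60000/1001 × 13717 = 74820000/91 frames; B emits 60 × 13717 = 823020.
Difference = 74820/91 frames (≈ 822.1978); B is ahead of A.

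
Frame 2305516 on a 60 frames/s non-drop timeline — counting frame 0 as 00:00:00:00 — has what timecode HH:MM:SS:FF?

10:40:25:16

2305516 ÷ 60 = 38425 full seconds, remainder 16 frames.
38425 s = 10 h 40 min 25 s.
Timecode: 10:40:25:16.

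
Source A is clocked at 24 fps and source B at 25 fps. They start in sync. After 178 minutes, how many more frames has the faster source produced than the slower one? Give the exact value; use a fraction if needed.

10680 frames

178 min = 10680 s.
A emits 24 × 10680 = 256320 frames; B emits 25 × 10680 = 267000.
Difference = 10680 frames; B is ahead of A.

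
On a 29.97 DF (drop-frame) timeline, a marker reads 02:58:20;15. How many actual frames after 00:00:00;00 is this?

As if non-drop at 30 labels/s: (2 × 3600 + 58 × 60 + 20) × 30 + 15 = 321015.
Minute boundaries passed: 178; those not divisible by 10: 178 − 17 = 161; dropped labels = 2 × 161 = 322.
Actual frame index = 321015 − 322 = 320693.

320693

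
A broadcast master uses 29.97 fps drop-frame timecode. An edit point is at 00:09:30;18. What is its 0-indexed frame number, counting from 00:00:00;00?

Complete 10-minute blocks: 0, each 17982 frames → 0.
Remaining 9 whole minutes in the current block: 1800 + 8 × 1798 = 16184 frames.
Within the current minute: 30 × 30 + 18 − 2 = 916 (labels ;00/;01 skipped at this minute). Total = 0 + 16184 + 916 = 17100.

17100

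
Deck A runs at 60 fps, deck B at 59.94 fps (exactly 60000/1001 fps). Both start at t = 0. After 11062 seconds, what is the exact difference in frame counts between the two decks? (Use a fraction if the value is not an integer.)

A emits 60 × 11062 = 663720 frames; B emits 60000/1001 × 11062 = 663720000/1001.
Difference = 663720/1001 frames (≈ 663.0569); B is behind A.

663720/1001 frames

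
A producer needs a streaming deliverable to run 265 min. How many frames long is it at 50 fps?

795000 frames

265 min = 15900 s.
Frames = 15900 × 50 = 795000.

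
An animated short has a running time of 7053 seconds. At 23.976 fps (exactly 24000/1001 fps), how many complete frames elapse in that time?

Frames = 7053 × 24000/1001 = 169272000/1001 ≈ 169102.8971.
Complete frames: 169102.

169102 frames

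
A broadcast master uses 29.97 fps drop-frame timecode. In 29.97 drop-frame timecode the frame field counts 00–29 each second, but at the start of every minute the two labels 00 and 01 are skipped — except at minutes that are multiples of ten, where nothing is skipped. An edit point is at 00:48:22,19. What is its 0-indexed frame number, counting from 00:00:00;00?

86991

As if non-drop at 30 labels/s: (0 × 3600 + 48 × 60 + 22) × 30 + 19 = 87079.
Minute boundaries passed: 48; those not divisible by 10: 48 − 4 = 44; dropped labels = 2 × 44 = 88.
Actual frame index = 87079 − 88 = 86991.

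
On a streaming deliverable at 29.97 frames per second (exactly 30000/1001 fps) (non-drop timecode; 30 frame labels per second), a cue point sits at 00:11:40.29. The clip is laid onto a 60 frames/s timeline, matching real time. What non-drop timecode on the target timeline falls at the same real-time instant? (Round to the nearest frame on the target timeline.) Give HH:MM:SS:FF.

Source frame index: (0×3600 + 11×60 + 40) × 30 + 29 = 21029.
Real time: 21029 / (30000/1001) = 21050029/30000 s.
Target frame: (21050029/30000) × (60) = 21050029/500 ≈ 42100.058 → 42100.
At 60 labels/s: frame 42100 → 00:11:41:40.

00:11:41:40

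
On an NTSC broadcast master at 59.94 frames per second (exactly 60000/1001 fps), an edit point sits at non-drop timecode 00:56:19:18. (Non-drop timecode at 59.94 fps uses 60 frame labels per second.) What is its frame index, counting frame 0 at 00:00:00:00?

202758

Total seconds to the label: (0 × 3600 + 56 × 60 + 19) = 3379.
Frame index = 3379 × 60 + 18 = 202758.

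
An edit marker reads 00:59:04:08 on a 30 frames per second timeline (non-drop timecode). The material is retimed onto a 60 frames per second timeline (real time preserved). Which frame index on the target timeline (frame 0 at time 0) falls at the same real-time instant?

frame 212656

Source frame index: (0×3600 + 59×60 + 4) × 30 + 8 = 106328.
Real time: 106328 / (30) = 53164/15 s.
Target frame: (53164/15) × (60) = 212656.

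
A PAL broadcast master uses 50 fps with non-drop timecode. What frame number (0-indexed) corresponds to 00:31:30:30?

94530

Total seconds to the label: (0 × 3600 + 31 × 60 + 30) = 1890.
Frame index = 1890 × 50 + 30 = 94530.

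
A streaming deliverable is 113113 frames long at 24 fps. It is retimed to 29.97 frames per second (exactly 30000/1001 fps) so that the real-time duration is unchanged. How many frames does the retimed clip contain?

141250 frames

Target frames = source frames × (target rate / source rate) = 113113 × (30000/1001)/(24) = 113113 × 1250/1001 = 141250.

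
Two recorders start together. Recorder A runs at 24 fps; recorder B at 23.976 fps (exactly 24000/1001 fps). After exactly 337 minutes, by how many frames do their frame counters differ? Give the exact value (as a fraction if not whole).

337 min = 20220 s.
A emits 24 × 20220 = 485280 frames; B emits 24000/1001 × 20220 = 485280000/1001.
Difference = 485280/1001 frames (≈ 484.7952); B is behind A.

485280/1001 frames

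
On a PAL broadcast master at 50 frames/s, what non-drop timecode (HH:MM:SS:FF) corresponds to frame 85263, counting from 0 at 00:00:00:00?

85263 ÷ 50 = 1705 full seconds, remainder 13 frames.
1705 s = 0 h 28 min 25 s.
Timecode: 00:28:25:13.

00:28:25:13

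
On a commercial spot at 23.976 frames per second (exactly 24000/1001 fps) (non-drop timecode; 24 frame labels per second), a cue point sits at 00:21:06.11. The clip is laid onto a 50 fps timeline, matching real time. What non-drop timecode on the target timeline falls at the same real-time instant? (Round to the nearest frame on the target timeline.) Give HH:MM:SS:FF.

00:21:07:36

Source frame index: (0×3600 + 21×60 + 6) × 24 + 11 = 30395.
Real time: 30395 / (24000/1001) = 6085079/4800 s.
Target frame: (6085079/4800) × (50) = 6085079/96 ≈ 63386.240 → 63386.
At 50 labels/s: frame 63386 → 00:21:07:36.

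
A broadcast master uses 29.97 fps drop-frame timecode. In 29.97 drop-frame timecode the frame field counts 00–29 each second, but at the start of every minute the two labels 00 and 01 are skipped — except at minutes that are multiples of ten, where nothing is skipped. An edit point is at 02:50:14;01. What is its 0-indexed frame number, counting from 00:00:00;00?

As if non-drop at 30 labels/s: (2 × 3600 + 50 × 60 + 14) × 30 + 1 = 306421.
Minute boundaries passed: 170; those not divisible by 10: 170 − 17 = 153; dropped labels = 2 × 153 = 306.
Actual frame index = 306421 − 306 = 306115.

306115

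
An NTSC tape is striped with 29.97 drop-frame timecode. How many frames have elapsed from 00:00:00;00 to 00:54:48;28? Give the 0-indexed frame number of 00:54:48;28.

98570

As if non-drop at 30 labels/s: (0 × 3600 + 54 × 60 + 48) × 30 + 28 = 98668.
Minute boundaries passed: 54; those not divisible by 10: 54 − 5 = 49; dropped labels = 2 × 49 = 98.
Actual frame index = 98668 − 98 = 98570.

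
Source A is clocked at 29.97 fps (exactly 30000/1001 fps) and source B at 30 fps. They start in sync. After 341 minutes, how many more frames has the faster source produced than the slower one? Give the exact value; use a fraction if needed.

341 min = 20460 s.
A emits 30000/1001 × 20460 = 55800000/91 frames; B emits 30 × 20460 = 613800.
Difference = 55800/91 frames (≈ 613.1868); B is ahead of A.

55800/91 frames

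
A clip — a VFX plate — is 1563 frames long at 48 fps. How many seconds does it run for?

Running time = 1563 / (48) = 32.5625 s.

32.5625 seconds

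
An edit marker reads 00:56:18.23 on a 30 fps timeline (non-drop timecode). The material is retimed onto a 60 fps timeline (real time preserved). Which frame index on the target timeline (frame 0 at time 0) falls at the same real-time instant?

Source frame index: (0×3600 + 56×60 + 18) × 30 + 23 = 101363.
Real time: 101363 / (30) = 101363/30 s.
Target frame: (101363/30) × (60) = 202726.

frame 202726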